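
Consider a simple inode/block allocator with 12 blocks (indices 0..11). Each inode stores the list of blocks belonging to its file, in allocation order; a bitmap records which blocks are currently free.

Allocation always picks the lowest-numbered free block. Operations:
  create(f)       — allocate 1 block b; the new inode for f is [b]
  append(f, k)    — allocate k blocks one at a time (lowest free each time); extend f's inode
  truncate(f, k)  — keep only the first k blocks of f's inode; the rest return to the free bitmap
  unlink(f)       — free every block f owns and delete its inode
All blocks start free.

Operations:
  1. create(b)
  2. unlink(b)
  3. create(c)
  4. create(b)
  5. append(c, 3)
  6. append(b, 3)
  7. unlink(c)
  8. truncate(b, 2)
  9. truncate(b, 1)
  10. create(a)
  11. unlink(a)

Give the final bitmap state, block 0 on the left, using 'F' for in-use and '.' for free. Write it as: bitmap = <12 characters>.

create(b): bitmap=F........... | b=[0]
unlink(b): bitmap=............ | 
create(c): bitmap=F........... | c=[0]
create(b): bitmap=FF.......... | b=[1] c=[0]
append(c, 3): bitmap=FFFFF....... | b=[1] c=[0, 2, 3, 4]
append(b, 3): bitmap=FFFFFFFF.... | b=[1, 5, 6, 7] c=[0, 2, 3, 4]
unlink(c): bitmap=.F...FFF.... | b=[1, 5, 6, 7]
truncate(b, 2): bitmap=.F...F...... | b=[1, 5]
truncate(b, 1): bitmap=.F.......... | b=[1]
create(a): bitmap=FF.......... | a=[0] b=[1]
unlink(a): bitmap=.F.......... | b=[1]

bitmap = .F..........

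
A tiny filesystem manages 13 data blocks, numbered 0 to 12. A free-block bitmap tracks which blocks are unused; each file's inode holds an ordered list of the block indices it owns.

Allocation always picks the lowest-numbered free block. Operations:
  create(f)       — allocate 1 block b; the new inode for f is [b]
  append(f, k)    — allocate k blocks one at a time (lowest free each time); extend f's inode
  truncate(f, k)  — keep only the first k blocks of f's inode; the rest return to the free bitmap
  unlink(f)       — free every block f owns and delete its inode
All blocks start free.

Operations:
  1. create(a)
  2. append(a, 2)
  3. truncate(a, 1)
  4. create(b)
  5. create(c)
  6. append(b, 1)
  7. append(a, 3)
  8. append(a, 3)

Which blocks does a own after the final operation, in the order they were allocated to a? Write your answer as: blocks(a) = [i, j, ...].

create(a): bitmap=F............ | a=[0]
append(a, 2): bitmap=FFF.......... | a=[0, 1, 2]
truncate(a, 1): bitmap=F............ | a=[0]
create(b): bitmap=FF........... | a=[0] b=[1]
create(c): bitmap=FFF.......... | a=[0] b=[1] c=[2]
append(b, 1): bitmap=FFFF......... | a=[0] b=[1, 3] c=[2]
append(a, 3): bitmap=FFFFFFF...... | a=[0, 4, 5, 6] b=[1, 3] c=[2]
append(a, 3): bitmap=FFFFFFFFFF... | a=[0, 4, 5, 6, 7, 8, 9] b=[1, 3] c=[2]

blocks(a) = [0, 4, 5, 6, 7, 8, 9]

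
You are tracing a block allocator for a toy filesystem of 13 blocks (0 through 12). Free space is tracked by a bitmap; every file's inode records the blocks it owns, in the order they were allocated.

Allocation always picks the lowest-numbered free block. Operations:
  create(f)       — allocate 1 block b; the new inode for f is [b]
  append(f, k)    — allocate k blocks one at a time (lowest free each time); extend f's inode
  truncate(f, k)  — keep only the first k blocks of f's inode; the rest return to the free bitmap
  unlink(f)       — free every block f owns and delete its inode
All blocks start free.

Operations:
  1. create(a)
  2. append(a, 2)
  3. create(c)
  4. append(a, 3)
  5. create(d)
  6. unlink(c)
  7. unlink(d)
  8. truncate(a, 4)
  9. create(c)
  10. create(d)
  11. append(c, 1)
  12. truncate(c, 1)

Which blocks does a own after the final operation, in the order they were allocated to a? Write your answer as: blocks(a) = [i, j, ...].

blocks(a) = [0, 1, 2, 4]

create(a): bitmap=F............ | a=[0]
append(a, 2): bitmap=FFF.......... | a=[0, 1, 2]
create(c): bitmap=FFFF......... | a=[0, 1, 2] c=[3]
append(a, 3): bitmap=FFFFFFF...... | a=[0, 1, 2, 4, 5, 6] c=[3]
create(d): bitmap=FFFFFFFF..... | a=[0, 1, 2, 4, 5, 6] c=[3] d=[7]
unlink(c): bitmap=FFF.FFFF..... | a=[0, 1, 2, 4, 5, 6] d=[7]
unlink(d): bitmap=FFF.FFF...... | a=[0, 1, 2, 4, 5, 6]
truncate(a, 4): bitmap=FFF.F........ | a=[0, 1, 2, 4]
create(c): bitmap=FFFFF........ | a=[0, 1, 2, 4] c=[3]
create(d): bitmap=FFFFFF....... | a=[0, 1, 2, 4] c=[3] d=[5]
append(c, 1): bitmap=FFFFFFF...... | a=[0, 1, 2, 4] c=[3, 6] d=[5]
truncate(c, 1): bitmap=FFFFFF....... | a=[0, 1, 2, 4] c=[3] d=[5]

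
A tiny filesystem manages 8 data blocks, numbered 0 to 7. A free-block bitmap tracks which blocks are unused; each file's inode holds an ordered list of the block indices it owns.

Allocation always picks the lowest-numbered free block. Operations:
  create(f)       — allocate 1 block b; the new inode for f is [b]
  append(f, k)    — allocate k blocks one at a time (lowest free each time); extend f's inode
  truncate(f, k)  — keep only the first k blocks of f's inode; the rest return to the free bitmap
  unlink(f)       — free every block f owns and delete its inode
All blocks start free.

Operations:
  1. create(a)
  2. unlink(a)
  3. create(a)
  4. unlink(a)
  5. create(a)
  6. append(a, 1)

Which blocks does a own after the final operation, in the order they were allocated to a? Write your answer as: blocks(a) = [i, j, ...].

  1. create(a)  ⇒  F.......  {a→[0]}
  2. unlink(a)  ⇒  ........  {}
  3. create(a)  ⇒  F.......  {a→[0]}
  4. unlink(a)  ⇒  ........  {}
  5. create(a)  ⇒  F.......  {a→[0]}
  6. append(a, 1)  ⇒  FF......  {a→[0, 1]}

blocks(a) = [0, 1]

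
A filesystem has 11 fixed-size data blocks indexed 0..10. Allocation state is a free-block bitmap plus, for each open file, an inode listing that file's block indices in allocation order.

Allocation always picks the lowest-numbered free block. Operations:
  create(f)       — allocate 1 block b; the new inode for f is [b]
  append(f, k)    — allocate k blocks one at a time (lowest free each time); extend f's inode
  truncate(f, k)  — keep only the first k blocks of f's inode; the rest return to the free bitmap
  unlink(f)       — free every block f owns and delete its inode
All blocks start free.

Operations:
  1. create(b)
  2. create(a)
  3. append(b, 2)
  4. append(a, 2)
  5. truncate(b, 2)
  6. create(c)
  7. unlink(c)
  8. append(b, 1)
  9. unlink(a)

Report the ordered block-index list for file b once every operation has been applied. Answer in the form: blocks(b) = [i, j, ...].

  1. create(b)  ⇒  F..........  {b→[0]}
  2. create(a)  ⇒  FF.........  {a→[1]; b→[0]}
  3. append(b, 2)  ⇒  FFFF.......  {a→[1]; b→[0, 2, 3]}
  4. append(a, 2)  ⇒  FFFFFF.....  {a→[1, 4, 5]; b→[0, 2, 3]}
  5. truncate(b, 2)  ⇒  FFF.FF.....  {a→[1, 4, 5]; b→[0, 2]}
  6. create(c)  ⇒  FFFFFF.....  {a→[1, 4, 5]; b→[0, 2]; c→[3]}
  7. unlink(c)  ⇒  FFF.FF.....  {a→[1, 4, 5]; b→[0, 2]}
  8. append(b, 1)  ⇒  FFFFFF.....  {a→[1, 4, 5]; b→[0, 2, 3]}
  9. unlink(a)  ⇒  F.FF.......  {b→[0, 2, 3]}

blocks(b) = [0, 2, 3]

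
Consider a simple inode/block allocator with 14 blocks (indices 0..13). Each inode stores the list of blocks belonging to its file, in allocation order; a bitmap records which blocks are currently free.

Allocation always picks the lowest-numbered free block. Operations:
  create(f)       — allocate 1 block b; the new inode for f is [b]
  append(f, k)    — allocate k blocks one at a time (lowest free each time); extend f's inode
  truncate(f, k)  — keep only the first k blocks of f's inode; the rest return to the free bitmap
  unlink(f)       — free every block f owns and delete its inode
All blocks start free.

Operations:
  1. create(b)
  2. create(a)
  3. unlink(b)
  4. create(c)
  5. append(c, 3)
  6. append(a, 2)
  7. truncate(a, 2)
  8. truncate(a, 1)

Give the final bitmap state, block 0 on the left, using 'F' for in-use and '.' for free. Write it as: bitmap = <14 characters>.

  1. create(b)  ⇒  F.............  {b→[0]}
  2. create(a)  ⇒  FF............  {a→[1]; b→[0]}
  3. unlink(b)  ⇒  .F............  {a→[1]}
  4. create(c)  ⇒  FF............  {a→[1]; c→[0]}
  5. append(c, 3)  ⇒  FFFFF.........  {a→[1]; c→[0, 2, 3, 4]}
  6. append(a, 2)  ⇒  FFFFFFF.......  {a→[1, 5, 6]; c→[0, 2, 3, 4]}
  7. truncate(a, 2)  ⇒  FFFFFF........  {a→[1, 5]; c→[0, 2, 3, 4]}
  8. truncate(a, 1)  ⇒  FFFFF.........  {a→[1]; c→[0, 2, 3, 4]}

bitmap = FFFFF.........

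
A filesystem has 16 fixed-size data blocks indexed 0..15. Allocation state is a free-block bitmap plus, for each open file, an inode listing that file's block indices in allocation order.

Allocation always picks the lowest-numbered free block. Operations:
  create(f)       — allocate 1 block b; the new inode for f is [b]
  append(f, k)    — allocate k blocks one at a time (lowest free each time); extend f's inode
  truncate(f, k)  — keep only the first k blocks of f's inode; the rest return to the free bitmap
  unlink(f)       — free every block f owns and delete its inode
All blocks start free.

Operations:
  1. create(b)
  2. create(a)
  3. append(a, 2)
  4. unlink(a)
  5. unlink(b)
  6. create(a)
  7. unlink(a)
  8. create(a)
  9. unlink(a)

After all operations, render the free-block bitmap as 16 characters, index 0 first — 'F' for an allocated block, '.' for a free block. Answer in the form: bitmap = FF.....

  1. create(b)  ⇒  F...............  {b→[0]}
  2. create(a)  ⇒  FF..............  {a→[1]; b→[0]}
  3. append(a, 2)  ⇒  FFFF............  {a→[1, 2, 3]; b→[0]}
  4. unlink(a)  ⇒  F...............  {b→[0]}
  5. unlink(b)  ⇒  ................  {}
  6. create(a)  ⇒  F...............  {a→[0]}
  7. unlink(a)  ⇒  ................  {}
  8. create(a)  ⇒  F...............  {a→[0]}
  9. unlink(a)  ⇒  ................  {}

bitmap = ................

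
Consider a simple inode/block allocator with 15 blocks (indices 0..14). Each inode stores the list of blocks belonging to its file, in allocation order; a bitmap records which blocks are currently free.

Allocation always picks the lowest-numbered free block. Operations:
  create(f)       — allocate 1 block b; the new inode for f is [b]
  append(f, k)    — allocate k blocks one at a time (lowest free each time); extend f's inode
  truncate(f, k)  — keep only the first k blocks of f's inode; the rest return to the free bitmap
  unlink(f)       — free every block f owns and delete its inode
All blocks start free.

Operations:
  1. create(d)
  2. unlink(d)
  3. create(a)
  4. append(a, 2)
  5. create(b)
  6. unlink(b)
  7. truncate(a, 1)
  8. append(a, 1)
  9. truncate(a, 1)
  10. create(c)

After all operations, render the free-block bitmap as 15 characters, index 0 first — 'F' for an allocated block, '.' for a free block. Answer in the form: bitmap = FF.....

create(d): bitmap=F.............. | d=[0]
unlink(d): bitmap=............... | 
create(a): bitmap=F.............. | a=[0]
append(a, 2): bitmap=FFF............ | a=[0, 1, 2]
create(b): bitmap=FFFF........... | a=[0, 1, 2] b=[3]
unlink(b): bitmap=FFF............ | a=[0, 1, 2]
truncate(a, 1): bitmap=F.............. | a=[0]
append(a, 1): bitmap=FF............. | a=[0, 1]
truncate(a, 1): bitmap=F.............. | a=[0]
create(c): bitmap=FF............. | a=[0] c=[1]

bitmap = FF.............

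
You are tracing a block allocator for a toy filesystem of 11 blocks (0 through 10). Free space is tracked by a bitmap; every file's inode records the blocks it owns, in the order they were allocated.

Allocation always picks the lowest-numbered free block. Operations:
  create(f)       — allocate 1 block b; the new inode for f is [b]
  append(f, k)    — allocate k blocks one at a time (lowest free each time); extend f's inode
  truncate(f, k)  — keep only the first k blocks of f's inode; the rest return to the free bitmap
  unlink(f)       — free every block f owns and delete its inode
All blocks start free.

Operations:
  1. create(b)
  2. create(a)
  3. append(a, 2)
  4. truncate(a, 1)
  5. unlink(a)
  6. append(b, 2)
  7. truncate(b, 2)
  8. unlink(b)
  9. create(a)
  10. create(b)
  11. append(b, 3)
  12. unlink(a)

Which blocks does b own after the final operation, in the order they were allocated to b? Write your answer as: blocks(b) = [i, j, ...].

blocks(b) = [1, 2, 3, 4]

after create(b) → b:[0]  free=[F..........]
after create(a) → a:[1], b:[0]  free=[FF.........]
after append(a, 2) → a:[1, 2, 3], b:[0]  free=[FFFF.......]
after truncate(a, 1) → a:[1], b:[0]  free=[FF.........]
after unlink(a) → b:[0]  free=[F..........]
after append(b, 2) → b:[0, 1, 2]  free=[FFF........]
after truncate(b, 2) → b:[0, 1]  free=[FF.........]
after unlink(b) →   free=[...........]
after create(a) → a:[0]  free=[F..........]
after create(b) → a:[0], b:[1]  free=[FF.........]
after append(b, 3) → a:[0], b:[1, 2, 3, 4]  free=[FFFFF......]
after unlink(a) → b:[1, 2, 3, 4]  free=[.FFFF......]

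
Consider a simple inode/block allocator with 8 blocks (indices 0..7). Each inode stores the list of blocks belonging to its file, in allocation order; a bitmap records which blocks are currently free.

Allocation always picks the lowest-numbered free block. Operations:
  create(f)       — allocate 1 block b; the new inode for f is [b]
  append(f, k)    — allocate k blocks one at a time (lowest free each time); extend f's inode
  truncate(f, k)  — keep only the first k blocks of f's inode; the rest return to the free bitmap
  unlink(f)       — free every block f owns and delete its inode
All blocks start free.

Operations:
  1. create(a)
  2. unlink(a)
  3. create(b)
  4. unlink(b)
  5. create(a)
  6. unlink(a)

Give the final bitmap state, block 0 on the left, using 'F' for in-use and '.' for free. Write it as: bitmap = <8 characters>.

after create(a) → a:[0]  free=[F.......]
after unlink(a) →   free=[........]
after create(b) → b:[0]  free=[F.......]
after unlink(b) →   free=[........]
after create(a) → a:[0]  free=[F.......]
after unlink(a) →   free=[........]

bitmap = ........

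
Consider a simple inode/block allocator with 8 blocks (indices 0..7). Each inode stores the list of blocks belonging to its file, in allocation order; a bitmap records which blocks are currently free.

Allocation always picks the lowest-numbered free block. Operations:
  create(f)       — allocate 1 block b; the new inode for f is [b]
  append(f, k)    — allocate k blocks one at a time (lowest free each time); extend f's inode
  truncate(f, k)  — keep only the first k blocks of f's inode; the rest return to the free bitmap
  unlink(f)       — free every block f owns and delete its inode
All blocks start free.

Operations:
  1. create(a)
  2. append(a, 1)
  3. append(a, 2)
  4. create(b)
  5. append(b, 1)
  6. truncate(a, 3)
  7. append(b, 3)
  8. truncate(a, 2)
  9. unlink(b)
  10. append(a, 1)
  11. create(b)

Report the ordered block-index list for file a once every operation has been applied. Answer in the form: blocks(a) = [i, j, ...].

blocks(a) = [0, 1, 2]

[1] create(a) — a=0 (map F.......)
[2] append(a, 1) — a=0,1 (map FF......)
[3] append(a, 2) — a=0,1,2,3 (map FFFF....)
[4] create(b) — a=0,1,2,3 b=4 (map FFFFF...)
[5] append(b, 1) — a=0,1,2,3 b=4,5 (map FFFFFF..)
[6] truncate(a, 3) — a=0,1,2 b=4,5 (map FFF.FF..)
[7] append(b, 3) — a=0,1,2 b=4,5,3,6,7 (map FFFFFFFF)
[8] truncate(a, 2) — a=0,1 b=4,5,3,6,7 (map FF.FFFFF)
[9] unlink(b) — a=0,1 (map FF......)
[10] append(a, 1) — a=0,1,2 (map FFF.....)
[11] create(b) — a=0,1,2 b=3 (map FFFF....)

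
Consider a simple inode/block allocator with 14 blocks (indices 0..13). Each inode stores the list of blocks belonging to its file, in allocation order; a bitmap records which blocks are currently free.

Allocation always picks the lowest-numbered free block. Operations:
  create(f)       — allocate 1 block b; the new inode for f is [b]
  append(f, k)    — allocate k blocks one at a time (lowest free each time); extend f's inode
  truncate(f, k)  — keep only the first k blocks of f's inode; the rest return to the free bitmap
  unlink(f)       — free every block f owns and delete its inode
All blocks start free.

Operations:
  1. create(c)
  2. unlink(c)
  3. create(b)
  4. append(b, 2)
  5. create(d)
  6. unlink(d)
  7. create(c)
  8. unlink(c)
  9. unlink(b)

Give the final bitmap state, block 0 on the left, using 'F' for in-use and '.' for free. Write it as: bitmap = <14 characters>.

bitmap = ..............

  1. create(c)  ⇒  F.............  {c→[0]}
  2. unlink(c)  ⇒  ..............  {}
  3. create(b)  ⇒  F.............  {b→[0]}
  4. append(b, 2)  ⇒  FFF...........  {b→[0, 1, 2]}
  5. create(d)  ⇒  FFFF..........  {b→[0, 1, 2]; d→[3]}
  6. unlink(d)  ⇒  FFF...........  {b→[0, 1, 2]}
  7. create(c)  ⇒  FFFF..........  {b→[0, 1, 2]; c→[3]}
  8. unlink(c)  ⇒  FFF...........  {b→[0, 1, 2]}
  9. unlink(b)  ⇒  ..............  {}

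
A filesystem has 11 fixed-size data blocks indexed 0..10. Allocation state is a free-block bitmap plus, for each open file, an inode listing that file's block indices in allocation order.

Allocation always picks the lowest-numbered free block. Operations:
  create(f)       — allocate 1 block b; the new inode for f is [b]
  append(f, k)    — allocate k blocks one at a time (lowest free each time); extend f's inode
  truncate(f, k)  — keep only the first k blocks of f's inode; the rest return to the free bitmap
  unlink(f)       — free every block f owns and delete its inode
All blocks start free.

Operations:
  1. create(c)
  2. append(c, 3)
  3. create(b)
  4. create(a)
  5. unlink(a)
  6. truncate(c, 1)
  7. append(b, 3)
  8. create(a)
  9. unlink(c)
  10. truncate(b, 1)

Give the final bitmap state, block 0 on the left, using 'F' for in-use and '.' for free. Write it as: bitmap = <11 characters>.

after create(c) → c:[0]  free=[F..........]
after append(c, 3) → c:[0, 1, 2, 3]  free=[FFFF.......]
after create(b) → b:[4], c:[0, 1, 2, 3]  free=[FFFFF......]
after create(a) → a:[5], b:[4], c:[0, 1, 2, 3]  free=[FFFFFF.....]
after unlink(a) → b:[4], c:[0, 1, 2, 3]  free=[FFFFF......]
after truncate(c, 1) → b:[4], c:[0]  free=[F...F......]
after append(b, 3) → b:[4, 1, 2, 3], c:[0]  free=[FFFFF......]
after create(a) → a:[5], b:[4, 1, 2, 3], c:[0]  free=[FFFFFF.....]
after unlink(c) → a:[5], b:[4, 1, 2, 3]  free=[.FFFFF.....]
after truncate(b, 1) → a:[5], b:[4]  free=[....FF.....]

bitmap = ....FF.....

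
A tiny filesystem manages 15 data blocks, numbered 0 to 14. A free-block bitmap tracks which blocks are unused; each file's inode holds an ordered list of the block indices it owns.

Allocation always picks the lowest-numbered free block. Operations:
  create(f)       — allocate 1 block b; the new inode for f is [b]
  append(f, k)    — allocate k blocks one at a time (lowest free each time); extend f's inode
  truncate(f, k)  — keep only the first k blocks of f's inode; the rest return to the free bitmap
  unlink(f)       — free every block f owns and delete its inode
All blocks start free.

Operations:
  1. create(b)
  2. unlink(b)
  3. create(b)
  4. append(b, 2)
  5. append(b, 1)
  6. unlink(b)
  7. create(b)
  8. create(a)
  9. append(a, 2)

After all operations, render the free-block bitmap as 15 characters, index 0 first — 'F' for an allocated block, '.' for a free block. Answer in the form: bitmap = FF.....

  1. create(b)  ⇒  F..............  {b→[0]}
  2. unlink(b)  ⇒  ...............  {}
  3. create(b)  ⇒  F..............  {b→[0]}
  4. append(b, 2)  ⇒  FFF............  {b→[0, 1, 2]}
  5. append(b, 1)  ⇒  FFFF...........  {b→[0, 1, 2, 3]}
  6. unlink(b)  ⇒  ...............  {}
  7. create(b)  ⇒  F..............  {b→[0]}
  8. create(a)  ⇒  FF.............  {a→[1]; b→[0]}
  9. append(a, 2)  ⇒  FFFF...........  {a→[1, 2, 3]; b→[0]}

bitmap = FFFF...........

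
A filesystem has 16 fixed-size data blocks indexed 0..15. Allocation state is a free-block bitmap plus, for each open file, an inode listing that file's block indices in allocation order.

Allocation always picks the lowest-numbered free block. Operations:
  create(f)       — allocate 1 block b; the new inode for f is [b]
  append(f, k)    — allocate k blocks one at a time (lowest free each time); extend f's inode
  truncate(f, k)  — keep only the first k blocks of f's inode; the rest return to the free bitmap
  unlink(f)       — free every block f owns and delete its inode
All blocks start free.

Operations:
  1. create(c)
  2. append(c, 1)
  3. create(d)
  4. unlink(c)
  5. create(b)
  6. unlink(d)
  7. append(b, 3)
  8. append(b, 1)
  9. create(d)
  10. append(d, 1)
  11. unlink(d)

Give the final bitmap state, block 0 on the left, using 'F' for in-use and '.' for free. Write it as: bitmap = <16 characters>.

after create(c) → c:[0]  free=[F...............]
after append(c, 1) → c:[0, 1]  free=[FF..............]
after create(d) → c:[0, 1], d:[2]  free=[FFF.............]
after unlink(c) → d:[2]  free=[..F.............]
after create(b) → b:[0], d:[2]  free=[F.F.............]
after unlink(d) → b:[0]  free=[F...............]
after append(b, 3) → b:[0, 1, 2, 3]  free=[FFFF............]
after append(b, 1) → b:[0, 1, 2, 3, 4]  free=[FFFFF...........]
after create(d) → b:[0, 1, 2, 3, 4], d:[5]  free=[FFFFFF..........]
after append(d, 1) → b:[0, 1, 2, 3, 4], d:[5, 6]  free=[FFFFFFF.........]
after unlink(d) → b:[0, 1, 2, 3, 4]  free=[FFFFF...........]

bitmap = FFFFF...........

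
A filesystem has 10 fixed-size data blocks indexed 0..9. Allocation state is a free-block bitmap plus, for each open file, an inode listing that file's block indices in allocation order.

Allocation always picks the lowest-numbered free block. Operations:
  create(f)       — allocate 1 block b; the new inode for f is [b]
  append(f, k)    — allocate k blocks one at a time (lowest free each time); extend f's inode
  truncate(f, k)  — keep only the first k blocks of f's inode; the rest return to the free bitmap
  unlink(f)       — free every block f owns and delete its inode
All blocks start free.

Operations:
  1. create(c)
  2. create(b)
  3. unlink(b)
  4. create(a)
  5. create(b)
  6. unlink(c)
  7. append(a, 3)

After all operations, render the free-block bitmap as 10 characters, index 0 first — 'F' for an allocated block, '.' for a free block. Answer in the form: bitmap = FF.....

bitmap = FFFFF.....

[1] create(c) — c=0 (map F.........)
[2] create(b) — b=1 c=0 (map FF........)
[3] unlink(b) — c=0 (map F.........)
[4] create(a) — a=1 c=0 (map FF........)
[5] create(b) — a=1 b=2 c=0 (map FFF.......)
[6] unlink(c) — a=1 b=2 (map .FF.......)
[7] append(a, 3) — a=1,0,3,4 b=2 (map FFFFF.....)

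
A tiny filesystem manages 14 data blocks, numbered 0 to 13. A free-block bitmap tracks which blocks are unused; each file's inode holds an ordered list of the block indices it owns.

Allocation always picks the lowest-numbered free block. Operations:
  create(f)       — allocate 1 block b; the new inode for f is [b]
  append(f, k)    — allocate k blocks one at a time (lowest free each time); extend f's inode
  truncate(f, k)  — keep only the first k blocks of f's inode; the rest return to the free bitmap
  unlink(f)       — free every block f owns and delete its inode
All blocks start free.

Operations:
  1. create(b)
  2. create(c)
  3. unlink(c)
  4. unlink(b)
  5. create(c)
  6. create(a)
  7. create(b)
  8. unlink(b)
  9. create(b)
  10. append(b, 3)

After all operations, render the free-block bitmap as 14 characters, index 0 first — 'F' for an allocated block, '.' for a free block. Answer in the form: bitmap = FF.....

after create(b) → b:[0]  free=[F.............]
after create(c) → b:[0], c:[1]  free=[FF............]
after unlink(c) → b:[0]  free=[F.............]
after unlink(b) →   free=[..............]
after create(c) → c:[0]  free=[F.............]
after create(a) → a:[1], c:[0]  free=[FF............]
after create(b) → a:[1], b:[2], c:[0]  free=[FFF...........]
after unlink(b) → a:[1], c:[0]  free=[FF............]
after create(b) → a:[1], b:[2], c:[0]  free=[FFF...........]
after append(b, 3) → a:[1], b:[2, 3, 4, 5], c:[0]  free=[FFFFFF........]

bitmap = FFFFFF........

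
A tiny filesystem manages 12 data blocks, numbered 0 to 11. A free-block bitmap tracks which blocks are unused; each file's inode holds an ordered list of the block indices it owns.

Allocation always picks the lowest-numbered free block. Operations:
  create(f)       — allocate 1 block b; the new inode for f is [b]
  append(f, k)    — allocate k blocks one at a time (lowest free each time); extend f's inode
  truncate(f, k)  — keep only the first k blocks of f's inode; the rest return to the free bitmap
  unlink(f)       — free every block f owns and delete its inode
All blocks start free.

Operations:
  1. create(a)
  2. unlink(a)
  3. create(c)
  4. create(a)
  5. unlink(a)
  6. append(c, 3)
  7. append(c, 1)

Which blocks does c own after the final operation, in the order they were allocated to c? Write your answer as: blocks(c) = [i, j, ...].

create(a): bitmap=F........... | a=[0]
unlink(a): bitmap=............ | 
create(c): bitmap=F........... | c=[0]
create(a): bitmap=FF.......... | a=[1] c=[0]
unlink(a): bitmap=F........... | c=[0]
append(c, 3): bitmap=FFFF........ | c=[0, 1, 2, 3]
append(c, 1): bitmap=FFFFF....... | c=[0, 1, 2, 3, 4]

blocks(c) = [0, 1, 2, 3, 4]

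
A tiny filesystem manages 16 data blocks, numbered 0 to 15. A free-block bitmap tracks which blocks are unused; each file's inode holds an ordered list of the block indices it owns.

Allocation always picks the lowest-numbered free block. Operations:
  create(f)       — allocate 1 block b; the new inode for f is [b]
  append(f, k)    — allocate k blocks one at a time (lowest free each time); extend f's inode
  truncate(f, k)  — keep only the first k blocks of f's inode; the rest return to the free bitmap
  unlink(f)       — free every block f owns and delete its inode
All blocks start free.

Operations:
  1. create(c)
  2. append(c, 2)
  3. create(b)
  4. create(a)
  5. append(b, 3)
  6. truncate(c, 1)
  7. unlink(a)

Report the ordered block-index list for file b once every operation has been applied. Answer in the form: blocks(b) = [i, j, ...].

blocks(b) = [3, 5, 6, 7]

create(c): bitmap=F............... | c=[0]
append(c, 2): bitmap=FFF............. | c=[0, 1, 2]
create(b): bitmap=FFFF............ | b=[3] c=[0, 1, 2]
create(a): bitmap=FFFFF........... | a=[4] b=[3] c=[0, 1, 2]
append(b, 3): bitmap=FFFFFFFF........ | a=[4] b=[3, 5, 6, 7] c=[0, 1, 2]
truncate(c, 1): bitmap=F..FFFFF........ | a=[4] b=[3, 5, 6, 7] c=[0]
unlink(a): bitmap=F..F.FFF........ | b=[3, 5, 6, 7] c=[0]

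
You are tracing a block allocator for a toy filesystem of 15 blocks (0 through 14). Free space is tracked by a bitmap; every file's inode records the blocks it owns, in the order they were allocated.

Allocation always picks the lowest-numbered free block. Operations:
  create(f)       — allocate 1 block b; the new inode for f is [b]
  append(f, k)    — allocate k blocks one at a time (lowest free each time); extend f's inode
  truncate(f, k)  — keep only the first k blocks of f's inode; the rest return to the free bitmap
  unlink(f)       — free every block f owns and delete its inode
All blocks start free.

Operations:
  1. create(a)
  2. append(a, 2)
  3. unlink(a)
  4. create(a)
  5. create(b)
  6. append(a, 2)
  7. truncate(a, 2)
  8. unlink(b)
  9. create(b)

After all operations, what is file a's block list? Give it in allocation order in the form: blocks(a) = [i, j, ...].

blocks(a) = [0, 2]

after create(a) → a:[0]  free=[F..............]
after append(a, 2) → a:[0, 1, 2]  free=[FFF............]
after unlink(a) →   free=[...............]
after create(a) → a:[0]  free=[F..............]
after create(b) → a:[0], b:[1]  free=[FF.............]
after append(a, 2) → a:[0, 2, 3], b:[1]  free=[FFFF...........]
after truncate(a, 2) → a:[0, 2], b:[1]  free=[FFF............]
after unlink(b) → a:[0, 2]  free=[F.F............]
after create(b) → a:[0, 2], b:[1]  free=[FFF............]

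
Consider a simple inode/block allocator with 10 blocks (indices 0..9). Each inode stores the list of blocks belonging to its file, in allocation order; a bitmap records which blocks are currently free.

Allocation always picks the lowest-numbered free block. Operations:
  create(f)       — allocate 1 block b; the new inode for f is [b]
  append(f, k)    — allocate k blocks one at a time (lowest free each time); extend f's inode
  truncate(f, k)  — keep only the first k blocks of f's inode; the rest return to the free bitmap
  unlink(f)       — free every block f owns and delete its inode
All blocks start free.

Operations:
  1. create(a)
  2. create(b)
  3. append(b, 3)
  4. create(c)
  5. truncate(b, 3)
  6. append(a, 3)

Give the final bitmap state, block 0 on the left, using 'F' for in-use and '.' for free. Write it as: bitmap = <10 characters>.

  1. create(a)  ⇒  F.........  {a→[0]}
  2. create(b)  ⇒  FF........  {a→[0]; b→[1]}
  3. append(b, 3)  ⇒  FFFFF.....  {a→[0]; b→[1, 2, 3, 4]}
  4. create(c)  ⇒  FFFFFF....  {a→[0]; b→[1, 2, 3, 4]; c→[5]}
  5. truncate(b, 3)  ⇒  FFFF.F....  {a→[0]; b→[1, 2, 3]; c→[5]}
  6. append(a, 3)  ⇒  FFFFFFFF..  {a→[0, 4, 6, 7]; b→[1, 2, 3]; c→[5]}

bitmap = FFFFFFFF..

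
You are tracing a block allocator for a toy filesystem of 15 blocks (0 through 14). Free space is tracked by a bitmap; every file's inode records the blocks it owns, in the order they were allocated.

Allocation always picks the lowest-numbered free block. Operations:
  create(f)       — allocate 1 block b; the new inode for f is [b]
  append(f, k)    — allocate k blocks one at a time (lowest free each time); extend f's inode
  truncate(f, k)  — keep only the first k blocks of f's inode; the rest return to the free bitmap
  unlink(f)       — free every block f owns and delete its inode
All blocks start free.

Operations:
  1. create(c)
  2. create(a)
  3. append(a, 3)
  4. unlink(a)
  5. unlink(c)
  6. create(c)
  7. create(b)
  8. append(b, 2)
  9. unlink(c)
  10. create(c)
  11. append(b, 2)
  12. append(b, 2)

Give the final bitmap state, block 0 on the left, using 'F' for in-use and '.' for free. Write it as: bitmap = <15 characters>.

bitmap = FFFFFFFF.......

[1] create(c) — c=0 (map F..............)
[2] create(a) — a=1 c=0 (map FF.............)
[3] append(a, 3) — a=1,2,3,4 c=0 (map FFFFF..........)
[4] unlink(a) — c=0 (map F..............)
[5] unlink(c) —  (map ...............)
[6] create(c) — c=0 (map F..............)
[7] create(b) — b=1 c=0 (map FF.............)
[8] append(b, 2) — b=1,2,3 c=0 (map FFFF...........)
[9] unlink(c) — b=1,2,3 (map .FFF...........)
[10] create(c) — b=1,2,3 c=0 (map FFFF...........)
[11] append(b, 2) — b=1,2,3,4,5 c=0 (map FFFFFF.........)
[12] append(b, 2) — b=1,2,3,4,5,6,7 c=0 (map FFFFFFFF.......)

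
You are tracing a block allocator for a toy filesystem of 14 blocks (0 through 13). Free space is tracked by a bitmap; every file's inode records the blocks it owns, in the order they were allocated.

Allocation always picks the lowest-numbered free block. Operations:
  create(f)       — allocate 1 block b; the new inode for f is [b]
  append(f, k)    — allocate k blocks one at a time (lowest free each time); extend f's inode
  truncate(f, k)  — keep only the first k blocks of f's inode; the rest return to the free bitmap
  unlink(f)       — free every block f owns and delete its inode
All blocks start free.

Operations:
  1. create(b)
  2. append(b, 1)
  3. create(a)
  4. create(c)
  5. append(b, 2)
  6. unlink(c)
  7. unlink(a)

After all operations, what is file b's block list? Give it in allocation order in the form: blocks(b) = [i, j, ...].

after create(b) → b:[0]  free=[F.............]
after append(b, 1) → b:[0, 1]  free=[FF............]
after create(a) → a:[2], b:[0, 1]  free=[FFF...........]
after create(c) → a:[2], b:[0, 1], c:[3]  free=[FFFF..........]
after append(b, 2) → a:[2], b:[0, 1, 4, 5], c:[3]  free=[FFFFFF........]
after unlink(c) → a:[2], b:[0, 1, 4, 5]  free=[FFF.FF........]
after unlink(a) → b:[0, 1, 4, 5]  free=[FF..FF........]

blocks(b) = [0, 1, 4, 5]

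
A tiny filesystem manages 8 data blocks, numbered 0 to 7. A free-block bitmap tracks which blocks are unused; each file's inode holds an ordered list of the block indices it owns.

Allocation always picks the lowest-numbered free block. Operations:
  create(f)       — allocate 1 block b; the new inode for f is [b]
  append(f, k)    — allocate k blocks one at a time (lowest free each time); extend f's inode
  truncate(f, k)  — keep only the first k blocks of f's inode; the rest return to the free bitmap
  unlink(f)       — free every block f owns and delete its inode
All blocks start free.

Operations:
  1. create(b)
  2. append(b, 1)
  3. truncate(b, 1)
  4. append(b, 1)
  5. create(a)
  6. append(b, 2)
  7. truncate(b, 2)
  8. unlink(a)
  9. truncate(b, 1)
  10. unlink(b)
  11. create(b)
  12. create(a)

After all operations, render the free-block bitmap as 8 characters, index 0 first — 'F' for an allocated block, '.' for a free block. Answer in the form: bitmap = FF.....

  1. create(b)  ⇒  F.......  {b→[0]}
  2. append(b, 1)  ⇒  FF......  {b→[0, 1]}
  3. truncate(b, 1)  ⇒  F.......  {b→[0]}
  4. append(b, 1)  ⇒  FF......  {b→[0, 1]}
  5. create(a)  ⇒  FFF.....  {a→[2]; b→[0, 1]}
  6. append(b, 2)  ⇒  FFFFF...  {a→[2]; b→[0, 1, 3, 4]}
  7. truncate(b, 2)  ⇒  FFF.....  {a→[2]; b→[0, 1]}
  8. unlink(a)  ⇒  FF......  {b→[0, 1]}
  9. truncate(b, 1)  ⇒  F.......  {b→[0]}
  10. unlink(b)  ⇒  ........  {}
  11. create(b)  ⇒  F.......  {b→[0]}
  12. create(a)  ⇒  FF......  {a→[1]; b→[0]}

bitmap = FF......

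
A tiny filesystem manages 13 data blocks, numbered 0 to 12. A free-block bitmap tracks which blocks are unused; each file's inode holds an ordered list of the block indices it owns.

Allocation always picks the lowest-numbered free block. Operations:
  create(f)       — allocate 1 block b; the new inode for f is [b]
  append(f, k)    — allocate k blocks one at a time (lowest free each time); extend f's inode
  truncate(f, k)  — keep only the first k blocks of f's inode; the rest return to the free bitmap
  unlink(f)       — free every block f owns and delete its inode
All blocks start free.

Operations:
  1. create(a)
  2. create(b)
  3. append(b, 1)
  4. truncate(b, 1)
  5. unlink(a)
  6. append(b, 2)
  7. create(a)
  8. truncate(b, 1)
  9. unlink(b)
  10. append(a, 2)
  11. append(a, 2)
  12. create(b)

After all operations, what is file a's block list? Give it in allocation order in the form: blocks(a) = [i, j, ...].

after create(a) → a:[0]  free=[F............]
after create(b) → a:[0], b:[1]  free=[FF...........]
after append(b, 1) → a:[0], b:[1, 2]  free=[FFF..........]
after truncate(b, 1) → a:[0], b:[1]  free=[FF...........]
after unlink(a) → b:[1]  free=[.F...........]
after append(b, 2) → b:[1, 0, 2]  free=[FFF..........]
after create(a) → a:[3], b:[1, 0, 2]  free=[FFFF.........]
after truncate(b, 1) → a:[3], b:[1]  free=[.F.F.........]
after unlink(b) → a:[3]  free=[...F.........]
after append(a, 2) → a:[3, 0, 1]  free=[FF.F.........]
after append(a, 2) → a:[3, 0, 1, 2, 4]  free=[FFFFF........]
after create(b) → a:[3, 0, 1, 2, 4], b:[5]  free=[FFFFFF.......]

blocks(a) = [3, 0, 1, 2, 4]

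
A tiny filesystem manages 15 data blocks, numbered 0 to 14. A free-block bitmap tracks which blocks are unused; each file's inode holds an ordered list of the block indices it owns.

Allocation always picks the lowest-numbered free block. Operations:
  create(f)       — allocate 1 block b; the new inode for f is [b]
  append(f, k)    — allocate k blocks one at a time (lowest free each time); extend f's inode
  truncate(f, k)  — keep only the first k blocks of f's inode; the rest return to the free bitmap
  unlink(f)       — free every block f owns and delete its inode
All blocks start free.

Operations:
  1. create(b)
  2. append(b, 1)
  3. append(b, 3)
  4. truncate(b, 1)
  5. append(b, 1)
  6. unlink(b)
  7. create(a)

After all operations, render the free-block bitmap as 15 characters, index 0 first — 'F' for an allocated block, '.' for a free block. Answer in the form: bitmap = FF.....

bitmap = F..............

after create(b) → b:[0]  free=[F..............]
after append(b, 1) → b:[0, 1]  free=[FF.............]
after append(b, 3) → b:[0, 1, 2, 3, 4]  free=[FFFFF..........]
after truncate(b, 1) → b:[0]  free=[F..............]
after append(b, 1) → b:[0, 1]  free=[FF.............]
after unlink(b) →   free=[...............]
after create(a) → a:[0]  free=[F..............]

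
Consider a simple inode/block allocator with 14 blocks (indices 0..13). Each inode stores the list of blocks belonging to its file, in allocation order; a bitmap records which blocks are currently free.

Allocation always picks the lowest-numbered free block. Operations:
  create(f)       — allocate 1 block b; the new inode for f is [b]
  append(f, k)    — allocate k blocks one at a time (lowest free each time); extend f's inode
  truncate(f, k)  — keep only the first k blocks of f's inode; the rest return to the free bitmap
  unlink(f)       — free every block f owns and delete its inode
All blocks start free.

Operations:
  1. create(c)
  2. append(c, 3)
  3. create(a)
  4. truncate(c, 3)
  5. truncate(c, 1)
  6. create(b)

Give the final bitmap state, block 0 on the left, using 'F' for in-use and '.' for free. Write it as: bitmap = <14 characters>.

  1. create(c)  ⇒  F.............  {c→[0]}
  2. append(c, 3)  ⇒  FFFF..........  {c→[0, 1, 2, 3]}
  3. create(a)  ⇒  FFFFF.........  {a→[4]; c→[0, 1, 2, 3]}
  4. truncate(c, 3)  ⇒  FFF.F.........  {a→[4]; c→[0, 1, 2]}
  5. truncate(c, 1)  ⇒  F...F.........  {a→[4]; c→[0]}
  6. create(b)  ⇒  FF..F.........  {a→[4]; b→[1]; c→[0]}

bitmap = FF..F.........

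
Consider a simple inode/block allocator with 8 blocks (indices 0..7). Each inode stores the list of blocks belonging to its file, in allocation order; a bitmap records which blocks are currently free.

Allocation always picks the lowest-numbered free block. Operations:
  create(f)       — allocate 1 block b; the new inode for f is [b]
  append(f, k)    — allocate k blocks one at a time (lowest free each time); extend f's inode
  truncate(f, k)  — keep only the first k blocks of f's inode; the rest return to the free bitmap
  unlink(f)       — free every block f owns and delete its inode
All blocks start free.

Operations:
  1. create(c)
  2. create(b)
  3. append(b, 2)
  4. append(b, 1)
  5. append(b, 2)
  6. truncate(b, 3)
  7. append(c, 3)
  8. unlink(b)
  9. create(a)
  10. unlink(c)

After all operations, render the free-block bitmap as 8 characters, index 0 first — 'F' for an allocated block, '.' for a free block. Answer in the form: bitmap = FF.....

bitmap = .F......

after create(c) → c:[0]  free=[F.......]
after create(b) → b:[1], c:[0]  free=[FF......]
after append(b, 2) → b:[1, 2, 3], c:[0]  free=[FFFF....]
after append(b, 1) → b:[1, 2, 3, 4], c:[0]  free=[FFFFF...]
after append(b, 2) → b:[1, 2, 3, 4, 5, 6], c:[0]  free=[FFFFFFF.]
after truncate(b, 3) → b:[1, 2, 3], c:[0]  free=[FFFF....]
after append(c, 3) → b:[1, 2, 3], c:[0, 4, 5, 6]  free=[FFFFFFF.]
after unlink(b) → c:[0, 4, 5, 6]  free=[F...FFF.]
after create(a) → a:[1], c:[0, 4, 5, 6]  free=[FF..FFF.]
after unlink(c) → a:[1]  free=[.F......]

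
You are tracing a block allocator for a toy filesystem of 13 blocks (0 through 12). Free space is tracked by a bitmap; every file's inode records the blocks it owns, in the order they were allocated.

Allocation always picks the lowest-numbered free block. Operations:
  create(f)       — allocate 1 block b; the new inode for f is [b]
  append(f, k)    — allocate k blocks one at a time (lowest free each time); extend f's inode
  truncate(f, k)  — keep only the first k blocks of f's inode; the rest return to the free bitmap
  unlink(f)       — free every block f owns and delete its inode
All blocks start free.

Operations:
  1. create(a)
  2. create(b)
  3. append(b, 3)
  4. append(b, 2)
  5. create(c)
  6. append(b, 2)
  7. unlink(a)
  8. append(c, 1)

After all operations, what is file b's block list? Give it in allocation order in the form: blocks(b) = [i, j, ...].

blocks(b) = [1, 2, 3, 4, 5, 6, 8, 9]

after create(a) → a:[0]  free=[F............]
after create(b) → a:[0], b:[1]  free=[FF...........]
after append(b, 3) → a:[0], b:[1, 2, 3, 4]  free=[FFFFF........]
after append(b, 2) → a:[0], b:[1, 2, 3, 4, 5, 6]  free=[FFFFFFF......]
after create(c) → a:[0], b:[1, 2, 3, 4, 5, 6], c:[7]  free=[FFFFFFFF.....]
after append(b, 2) → a:[0], b:[1, 2, 3, 4, 5, 6, 8, 9], c:[7]  free=[FFFFFFFFFF...]
after unlink(a) → b:[1, 2, 3, 4, 5, 6, 8, 9], c:[7]  free=[.FFFFFFFFF...]
after append(c, 1) → b:[1, 2, 3, 4, 5, 6, 8, 9], c:[7, 0]  free=[FFFFFFFFFF...]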